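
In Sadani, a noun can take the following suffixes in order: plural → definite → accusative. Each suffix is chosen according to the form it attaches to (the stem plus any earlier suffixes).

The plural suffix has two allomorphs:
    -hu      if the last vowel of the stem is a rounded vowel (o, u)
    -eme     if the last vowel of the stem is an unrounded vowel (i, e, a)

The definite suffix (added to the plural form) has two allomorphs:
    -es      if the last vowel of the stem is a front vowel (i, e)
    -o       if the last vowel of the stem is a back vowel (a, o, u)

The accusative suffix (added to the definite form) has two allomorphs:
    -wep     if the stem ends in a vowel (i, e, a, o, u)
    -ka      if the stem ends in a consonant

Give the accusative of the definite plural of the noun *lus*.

lushuowep

*lus* — last vowel /u/ (a rounded vowel) → -hu → *lushu*.
The plural form *lushu*: last vowel = /u/, a back vowel → -o → *lushuo*.
Since the final sound of the definite form *lushuo* is /o/ (a vowel), it takes -wep, giving *lushuowep*.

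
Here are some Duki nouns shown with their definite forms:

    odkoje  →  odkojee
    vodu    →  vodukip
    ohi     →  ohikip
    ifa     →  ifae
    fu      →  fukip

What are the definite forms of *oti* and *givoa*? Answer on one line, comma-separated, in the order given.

otikip, givoae

The alternation tracks the last vowel of the stem — -kip when the last vowel of the stem is a high vowel (*vodu*, *ohi*, *fu*); -e when the last vowel of the stem is a non-high vowel (*odkoje*, *ifa*).
*oti* — last vowel /i/ (a high vowel) → -kip → *otikip*.
*givoa* — last vowel /a/ (a non-high vowel) → -e → *givoae*.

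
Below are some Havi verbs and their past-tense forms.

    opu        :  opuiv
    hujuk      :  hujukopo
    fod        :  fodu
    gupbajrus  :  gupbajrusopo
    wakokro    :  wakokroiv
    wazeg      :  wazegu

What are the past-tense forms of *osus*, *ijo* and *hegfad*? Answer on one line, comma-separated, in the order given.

The pattern is voicing of the final sound: -opo when the stem ends in a voiceless consonant (*hujuk*, *gupbajrus*); -u when the stem ends in a voiced consonant (*fod*, *wazeg*); -iv when the stem ends in a vowel (*opu*, *wakokro*).
*osus*: final sound = /s/, a voiceless consonant → -opo → *osusopo*.
*ijo* — final sound /o/ (a vowel) → -iv → *ijoiv*.
The final sound of *hegfad* is /d/, which is a voiced consonant, so the suffix is -u, giving *hegfadu*.

osusopo, ijoiv, hegfadu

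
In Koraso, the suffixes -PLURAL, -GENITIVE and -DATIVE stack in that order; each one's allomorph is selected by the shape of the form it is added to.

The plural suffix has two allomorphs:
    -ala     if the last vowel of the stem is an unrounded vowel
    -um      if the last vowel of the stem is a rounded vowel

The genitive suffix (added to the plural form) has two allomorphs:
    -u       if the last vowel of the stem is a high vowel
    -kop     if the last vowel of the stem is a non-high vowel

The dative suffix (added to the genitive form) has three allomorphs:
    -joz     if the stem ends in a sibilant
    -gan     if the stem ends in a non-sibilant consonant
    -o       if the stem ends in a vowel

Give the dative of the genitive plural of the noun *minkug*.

minkugumuo

Since the last vowel of *minkug* is /u/ (a rounded vowel), it takes -um, giving *minkugum*.
Since the last vowel of the plural form *minkugum* is /u/ (a high vowel), it takes -u, giving *minkugumu*.
The final sound of the genitive form *minkugumu* is /u/, which is a vowel, so the dative suffix is -o, giving *minkugumuo*.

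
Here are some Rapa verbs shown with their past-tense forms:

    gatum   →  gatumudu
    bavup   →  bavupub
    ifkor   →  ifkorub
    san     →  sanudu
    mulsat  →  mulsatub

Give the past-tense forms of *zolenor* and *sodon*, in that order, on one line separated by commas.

zolenorub, sodonudu

The pattern is nasality of the final consonant: -udu when the stem ends in a nasal (*gatum*, *san*); -ub when the stem ends in a non-nasal consonant (*bavup*, *ifkor*, *mulsat*).
*zolenor*: final consonant = /r/, non-nasal → -ub → *zolenorub*.
*sodon* — final consonant /n/ (a nasal) → -udu → *sodonudu*.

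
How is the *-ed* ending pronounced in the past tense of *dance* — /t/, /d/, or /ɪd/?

/t/

The stem *dance* ends in a voiceless consonant other than /t/.
The -ed suffix is realized as /ɪd/ after /t, d/; as /t/ after other voiceless consonants; and as /d/ after other voiced sounds.
So -ed on *dance* is pronounced /t/.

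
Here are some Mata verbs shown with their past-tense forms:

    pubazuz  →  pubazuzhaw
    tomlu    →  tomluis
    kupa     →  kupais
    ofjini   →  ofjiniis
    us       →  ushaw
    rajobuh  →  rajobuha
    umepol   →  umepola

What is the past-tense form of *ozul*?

The suffix is conditioned by the final sound: -haw when the stem ends in a sibilant (*pubazuz*, *us*); -a when the stem ends in a non-sibilant consonant (*rajobuh*, *umepol*); -is when the stem ends in a vowel (*tomlu*, *kupa*, *ofjini*).
Since the final sound of *ozul* is /l/ (a non-sibilant consonant), it takes -a, giving *ozula*.

ozula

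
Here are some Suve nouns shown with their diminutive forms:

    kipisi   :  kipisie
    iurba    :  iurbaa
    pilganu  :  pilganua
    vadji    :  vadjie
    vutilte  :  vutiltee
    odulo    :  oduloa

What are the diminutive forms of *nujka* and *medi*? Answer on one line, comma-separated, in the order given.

The pattern is front/back vowel harmony: -e when the last vowel of the stem is a front vowel (*kipisi*, *vadji*, *vutilte*); -a when the last vowel of the stem is a back vowel (*iurba*, *pilganu*, *odulo*).
*nujka* — last vowel /a/ (a back vowel) → -a → *nujkaa*.
The last vowel of *medi* is /i/, which is a front vowel, so the suffix is -e, giving *medie*.

nujkaa, medie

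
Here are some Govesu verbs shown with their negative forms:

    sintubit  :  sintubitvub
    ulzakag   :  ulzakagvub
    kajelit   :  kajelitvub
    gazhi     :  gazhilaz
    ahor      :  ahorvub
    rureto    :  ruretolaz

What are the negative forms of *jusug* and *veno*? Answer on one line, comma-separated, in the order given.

jusugvub, venolaz

Looking at the final sound of each stem: -vub when the stem ends in a consonant (*sintubit*, *ulzakag*, *kajelit*, *ahor*); -laz when the stem ends in a vowel (*gazhi*, *rureto*).
*jusug*: final sound = /g/, a consonant → -vub → *jusugvub*.
Since the final sound of *veno* is /o/ (a vowel), it takes -laz, giving *venolaz*.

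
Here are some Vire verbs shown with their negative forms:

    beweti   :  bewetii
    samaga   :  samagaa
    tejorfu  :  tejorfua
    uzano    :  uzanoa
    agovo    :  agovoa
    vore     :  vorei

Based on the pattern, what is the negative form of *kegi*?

The suffix is conditioned by the last vowel: -i when the last vowel of the stem is a front vowel (*beweti*, *vore*); -a when the last vowel of the stem is a back vowel (*samaga*, *tejorfu*, *uzano*, *agovo*).
The last vowel of *kegi* is /i/, which is a front vowel, so the suffix is -i, giving *kegii*.

kegii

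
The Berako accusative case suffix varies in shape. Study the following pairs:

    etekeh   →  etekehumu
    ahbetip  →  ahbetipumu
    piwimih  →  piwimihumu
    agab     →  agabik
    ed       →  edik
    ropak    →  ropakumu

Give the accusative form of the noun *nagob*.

nagobik

The alternation tracks the final consonant of the stem — -umu when the stem ends in a voiceless consonant (*etekeh*, *ahbetip*, *piwimih*, *ropak*); -ik when the stem ends in a voiced consonant (*agab*, *ed*).
The final consonant of *nagob* is /b/, which is voiced, so the suffix is -ik, giving *nagobik*.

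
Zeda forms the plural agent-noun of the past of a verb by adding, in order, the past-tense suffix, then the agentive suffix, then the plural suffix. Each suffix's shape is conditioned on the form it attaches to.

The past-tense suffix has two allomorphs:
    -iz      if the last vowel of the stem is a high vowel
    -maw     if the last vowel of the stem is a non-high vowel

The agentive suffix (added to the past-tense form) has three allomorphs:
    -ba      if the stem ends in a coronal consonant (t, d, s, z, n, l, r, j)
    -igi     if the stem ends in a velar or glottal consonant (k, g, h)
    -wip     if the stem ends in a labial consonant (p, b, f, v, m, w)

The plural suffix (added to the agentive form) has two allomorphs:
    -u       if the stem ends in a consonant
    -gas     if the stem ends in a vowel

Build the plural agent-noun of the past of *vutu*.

Since the last vowel of *vutu* is /u/ (a high vowel), it takes -iz, giving *vutuiz*.
Since the final consonant of the past-tense form *vutuiz* is /z/ (coronal), it takes -ba, giving *vutuizba*.
The agentive form *vutuizba*: final sound = /a/, a vowel → -gas → *vutuizbagas*.

vutuizbagas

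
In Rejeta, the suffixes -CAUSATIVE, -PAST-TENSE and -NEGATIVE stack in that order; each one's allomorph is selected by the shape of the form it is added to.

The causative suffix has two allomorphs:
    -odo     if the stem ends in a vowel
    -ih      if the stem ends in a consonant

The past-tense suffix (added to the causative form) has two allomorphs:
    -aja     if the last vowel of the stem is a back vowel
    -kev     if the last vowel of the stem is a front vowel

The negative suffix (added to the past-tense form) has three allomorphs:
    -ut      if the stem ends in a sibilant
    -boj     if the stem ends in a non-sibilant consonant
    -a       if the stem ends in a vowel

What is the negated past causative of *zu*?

zuodoajaa

*zu*: final sound = /u/, a vowel → -odo → *zuodo*.
Since the last vowel of the causative form *zuodo* is /o/ (a back vowel), it takes -aja, giving *zuodoaja*.
The past-tense form *zuodoaja*: final sound = /a/, a vowel → -a → *zuodoajaa*.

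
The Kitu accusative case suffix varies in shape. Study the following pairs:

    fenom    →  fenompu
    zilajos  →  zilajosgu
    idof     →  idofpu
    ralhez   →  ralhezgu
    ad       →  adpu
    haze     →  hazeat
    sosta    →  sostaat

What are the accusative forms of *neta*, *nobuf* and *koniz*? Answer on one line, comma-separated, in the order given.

The suffix is conditioned by the final sound: -gu when the stem ends in a sibilant (*zilajos*, *ralhez*); -pu when the stem ends in a non-sibilant consonant (*fenom*, *idof*, *ad*); -at when the stem ends in a vowel (*haze*, *sosta*).
The final sound of *neta* is /a/, which is a vowel, so the suffix is -at, giving *netaat*.
*nobuf*: final sound = /f/, a non-sibilant consonant → -pu → *nobufpu*.
*koniz*: final sound = /z/, a sibilant → -gu → *konizgu*.

netaat, nobufpu, konizgu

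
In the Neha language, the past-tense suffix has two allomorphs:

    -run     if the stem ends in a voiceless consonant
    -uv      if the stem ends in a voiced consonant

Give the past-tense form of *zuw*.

Since the final consonant of *zuw* is /w/ (voiced), it takes -uv, giving *zuwuv*.

zuwuv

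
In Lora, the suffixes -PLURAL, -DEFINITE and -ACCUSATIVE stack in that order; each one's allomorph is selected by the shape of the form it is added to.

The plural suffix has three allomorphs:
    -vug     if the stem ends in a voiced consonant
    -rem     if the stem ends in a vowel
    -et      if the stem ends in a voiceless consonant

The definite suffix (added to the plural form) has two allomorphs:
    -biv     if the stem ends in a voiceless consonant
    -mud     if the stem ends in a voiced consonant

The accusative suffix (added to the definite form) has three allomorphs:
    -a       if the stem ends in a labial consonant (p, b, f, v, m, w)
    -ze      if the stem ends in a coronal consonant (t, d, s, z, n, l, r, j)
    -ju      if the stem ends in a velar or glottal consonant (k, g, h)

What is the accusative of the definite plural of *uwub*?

uwubvugmudze

The final sound of *uwub* is /b/, which is a voiced consonant, so the plural suffix is -vug, giving *uwubvug*.
The final consonant of the plural form *uwubvug* is /g/, which is voiced, so the definite suffix is -mud, giving *uwubvugmud*.
The definite form *uwubvugmud*: final consonant = /d/, coronal → -ze → *uwubvugmudze*.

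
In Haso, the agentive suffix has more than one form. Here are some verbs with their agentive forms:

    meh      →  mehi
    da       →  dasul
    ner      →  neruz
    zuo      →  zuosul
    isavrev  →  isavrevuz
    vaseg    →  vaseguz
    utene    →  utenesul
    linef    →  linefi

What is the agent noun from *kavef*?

The alternation tracks the final sound of the stem — -i when the stem ends in a voiceless consonant (*meh*, *linef*); -uz when the stem ends in a voiced consonant (*ner*, *isavrev*, *vaseg*); -sul when the stem ends in a vowel (*da*, *zuo*, *utene*).
Since the final sound of *kavef* is /f/ (a voiceless consonant), it takes -i, giving *kavefi*.

kavefi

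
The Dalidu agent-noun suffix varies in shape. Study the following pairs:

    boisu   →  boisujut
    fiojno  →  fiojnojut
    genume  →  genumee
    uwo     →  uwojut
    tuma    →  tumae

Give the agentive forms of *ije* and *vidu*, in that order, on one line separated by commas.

ijee, vidujut

Looking at the last vowel of each stem: -jut when the last vowel of the stem is a rounded vowel (*boisu*, *fiojno*, *uwo*); -e when the last vowel of the stem is an unrounded vowel (*genume*, *tuma*).
Since the last vowel of *ije* is /e/ (an unrounded vowel), it takes -e, giving *ijee*.
Since the last vowel of *vidu* is /u/ (a rounded vowel), it takes -jut, giving *vidujut*.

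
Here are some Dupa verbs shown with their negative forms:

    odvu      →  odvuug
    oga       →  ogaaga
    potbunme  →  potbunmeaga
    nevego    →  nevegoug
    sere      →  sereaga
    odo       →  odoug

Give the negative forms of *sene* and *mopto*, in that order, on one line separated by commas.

seneaga, moptoug

The alternation tracks the last vowel of the stem — -ug when the last vowel of the stem is a rounded vowel (*odvu*, *nevego*, *odo*); -aga when the last vowel of the stem is an unrounded vowel (*oga*, *potbunme*, *sere*).
The last vowel of *sene* is /e/, which is an unrounded vowel, so the suffix is -aga, giving *seneaga*.
Since the last vowel of *mopto* is /o/ (a rounded vowel), it takes -ug, giving *moptoug*.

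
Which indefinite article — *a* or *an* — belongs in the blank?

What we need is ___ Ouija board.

a

The indefinite article is chosen by the initial *sound* of the following word, not its spelling.
*Ouija* begins with the sound /wiː/ (pronounced /ˈwiːdʒə/) — a consonant sound.
So the article is *a*: What we need is a Ouija board.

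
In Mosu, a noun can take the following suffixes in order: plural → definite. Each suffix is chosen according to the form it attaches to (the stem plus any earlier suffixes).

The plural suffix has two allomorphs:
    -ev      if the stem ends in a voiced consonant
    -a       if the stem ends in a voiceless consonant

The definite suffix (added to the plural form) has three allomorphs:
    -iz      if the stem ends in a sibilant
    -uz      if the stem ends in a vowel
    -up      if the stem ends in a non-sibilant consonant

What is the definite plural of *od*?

*od*: final consonant = /d/, voiced → -ev → *odev*.
The final sound of the plural form *odev* is /v/, which is a non-sibilant consonant, so the definite suffix is -up, giving *odevup*.

odevup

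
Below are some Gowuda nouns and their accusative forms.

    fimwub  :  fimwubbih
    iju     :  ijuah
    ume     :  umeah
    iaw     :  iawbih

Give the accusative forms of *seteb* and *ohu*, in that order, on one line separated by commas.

setebbih, ohuah

Looking at the final sound of each stem: -bih when the stem ends in a consonant (*fimwub*, *iaw*); -ah when the stem ends in a vowel (*iju*, *ume*).
The final sound of *seteb* is /b/, which is a consonant, so the suffix is -bih, giving *setebbih*.
*ohu* — final sound /u/ (a vowel) → -ah → *ohuah*.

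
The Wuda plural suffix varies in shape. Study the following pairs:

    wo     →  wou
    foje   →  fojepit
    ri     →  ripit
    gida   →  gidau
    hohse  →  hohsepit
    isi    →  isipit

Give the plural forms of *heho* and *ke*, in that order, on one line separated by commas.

hehou, kepit

The suffix is conditioned by the last vowel: -pit when the last vowel of the stem is a front vowel (*foje*, *ri*, *hohse*, *isi*); -u when the last vowel of the stem is a back vowel (*wo*, *gida*).
*heho* — last vowel /o/ (a back vowel) → -u → *hehou*.
*ke*: last vowel = /e/, a front vowel → -pit → *kepit*.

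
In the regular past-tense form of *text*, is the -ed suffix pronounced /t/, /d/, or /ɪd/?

/ɪd/

The stem *text* ends in /t/ or /d/.
The -ed suffix is realized as /ɪd/ after /t, d/; as /t/ after other voiceless consonants; and as /d/ after other voiced sounds.
So -ed on *text* is pronounced /ɪd/.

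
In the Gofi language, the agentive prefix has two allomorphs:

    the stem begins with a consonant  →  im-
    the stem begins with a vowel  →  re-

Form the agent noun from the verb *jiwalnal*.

*jiwalnal* — first sound /j/ (a consonant) → im- → *imjiwalnal*.

imjiwalnal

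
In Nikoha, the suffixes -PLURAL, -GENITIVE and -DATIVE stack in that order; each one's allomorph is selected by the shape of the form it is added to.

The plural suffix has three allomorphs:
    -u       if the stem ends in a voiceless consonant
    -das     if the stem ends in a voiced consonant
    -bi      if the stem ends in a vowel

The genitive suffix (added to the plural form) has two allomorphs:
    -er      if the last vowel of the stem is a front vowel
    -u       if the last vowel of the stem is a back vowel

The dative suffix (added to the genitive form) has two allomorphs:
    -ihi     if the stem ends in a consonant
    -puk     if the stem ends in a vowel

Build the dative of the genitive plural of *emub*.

emubdasupuk

Since the final sound of *emub* is /b/ (a voiced consonant), it takes -das, giving *emubdas*.
Since the last vowel of the plural form *emubdas* is /a/ (a back vowel), it takes -u, giving *emubdasu*.
Since the final sound of the genitive form *emubdasu* is /u/ (a vowel), it takes -puk, giving *emubdasupuk*.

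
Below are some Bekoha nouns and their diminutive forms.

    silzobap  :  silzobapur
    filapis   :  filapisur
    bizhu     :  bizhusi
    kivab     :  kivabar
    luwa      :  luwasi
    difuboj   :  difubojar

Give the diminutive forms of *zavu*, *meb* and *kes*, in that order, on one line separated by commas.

zavusi, mebar, kesur

Looking at the final sound of each stem: -ur when the stem ends in a voiceless consonant (*silzobap*, *filapis*); -ar when the stem ends in a voiced consonant (*kivab*, *difuboj*); -si when the stem ends in a vowel (*bizhu*, *luwa*).
*zavu* — final sound /u/ (a vowel) → -si → *zavusi*.
*meb* — final sound /b/ (a voiced consonant) → -ar → *mebar*.
The final sound of *kes* is /s/, which is a voiceless consonant, so the suffix is -ur, giving *kesur*.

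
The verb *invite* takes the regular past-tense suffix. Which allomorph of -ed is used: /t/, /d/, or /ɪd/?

/ɪd/

The stem *invite* ends in /t/ or /d/.
The -ed suffix is realized as /ɪd/ after /t, d/; as /t/ after other voiceless consonants; and as /d/ after other voiced sounds.
So -ed on *invite* is pronounced /ɪd/.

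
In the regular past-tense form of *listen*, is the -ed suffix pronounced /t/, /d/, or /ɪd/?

The stem *listen* ends in a voiced sound other than /d/.
The -ed suffix is realized as /ɪd/ after /t, d/; as /t/ after other voiceless consonants; and as /d/ after other voiced sounds.
So -ed on *listen* is pronounced /d/.

/d/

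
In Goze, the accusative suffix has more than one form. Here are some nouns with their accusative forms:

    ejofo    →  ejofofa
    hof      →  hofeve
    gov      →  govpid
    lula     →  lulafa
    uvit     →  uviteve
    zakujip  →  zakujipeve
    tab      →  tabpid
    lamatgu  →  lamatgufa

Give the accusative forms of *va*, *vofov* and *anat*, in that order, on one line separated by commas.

The pattern is voicing of the final sound: -eve when the stem ends in a voiceless consonant (*hof*, *uvit*, *zakujip*); -pid when the stem ends in a voiced consonant (*gov*, *tab*); -fa when the stem ends in a vowel (*ejofo*, *lula*, *lamatgu*).
The final sound of *va* is /a/, which is a vowel, so the suffix is -fa, giving *vafa*.
*vofov* — final sound /v/ (a voiced consonant) → -pid → *vofovpid*.
*anat*: final sound = /t/, a voiceless consonant → -eve → *anateve*.

vafa, vofovpid, anateve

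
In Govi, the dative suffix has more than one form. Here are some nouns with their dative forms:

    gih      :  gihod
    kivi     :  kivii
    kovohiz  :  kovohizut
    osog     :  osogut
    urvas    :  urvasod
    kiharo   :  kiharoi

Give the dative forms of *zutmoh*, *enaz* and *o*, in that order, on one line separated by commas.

zutmohod, enazut, oi

Looking at the final sound of each stem: -od when the stem ends in a voiceless consonant (*gih*, *urvas*); -ut when the stem ends in a voiced consonant (*kovohiz*, *osog*); -i when the stem ends in a vowel (*kivi*, *kiharo*).
*zutmoh*: final sound = /h/, a voiceless consonant → -od → *zutmohod*.
*enaz* — final sound /z/ (a voiced consonant) → -ut → *enazut*.
*o*: final sound = /o/, a vowel → -i → *oi*.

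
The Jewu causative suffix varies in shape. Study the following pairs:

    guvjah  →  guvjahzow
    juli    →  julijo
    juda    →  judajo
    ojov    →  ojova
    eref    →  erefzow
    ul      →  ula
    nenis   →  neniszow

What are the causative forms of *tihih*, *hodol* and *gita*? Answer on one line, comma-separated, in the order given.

tihihzow, hodola, gitajo

The alternation tracks the final sound of the stem — -zow when the stem ends in a voiceless consonant (*guvjah*, *eref*, *nenis*); -a when the stem ends in a voiced consonant (*ojov*, *ul*); -jo when the stem ends in a vowel (*juli*, *juda*).
*tihih*: final sound = /h/, a voiceless consonant → -zow → *tihihzow*.
The final sound of *hodol* is /l/, which is a voiced consonant, so the suffix is -a, giving *hodola*.
*gita*: final sound = /a/, a vowel → -jo → *gitajo*.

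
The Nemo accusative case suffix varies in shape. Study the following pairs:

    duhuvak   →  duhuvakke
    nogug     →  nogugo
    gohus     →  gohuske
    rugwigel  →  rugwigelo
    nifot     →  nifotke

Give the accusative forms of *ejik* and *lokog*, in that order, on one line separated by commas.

The alternation tracks the final consonant of the stem — -ke when the stem ends in a voiceless consonant (*duhuvak*, *gohus*, *nifot*); -o when the stem ends in a voiced consonant (*nogug*, *rugwigel*).
*ejik* — final consonant /k/ (voiceless) → -ke → *ejikke*.
Since the final consonant of *lokog* is /g/ (voiced), it takes -o, giving *lokogo*.

ejikke, lokogo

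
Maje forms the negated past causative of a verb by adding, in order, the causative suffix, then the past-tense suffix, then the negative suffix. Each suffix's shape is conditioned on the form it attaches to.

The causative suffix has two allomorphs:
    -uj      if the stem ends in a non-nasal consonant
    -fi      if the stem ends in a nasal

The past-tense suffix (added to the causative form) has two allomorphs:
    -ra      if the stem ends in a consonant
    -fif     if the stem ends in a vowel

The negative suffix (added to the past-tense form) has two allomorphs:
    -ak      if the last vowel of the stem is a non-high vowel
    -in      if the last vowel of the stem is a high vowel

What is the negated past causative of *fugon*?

fugonfififin

Since the final consonant of *fugon* is /n/ (a nasal), it takes -fi, giving *fugonfi*.
Since the final sound of the causative form *fugonfi* is /i/ (a vowel), it takes -fif, giving *fugonfifif*.
The past-tense form *fugonfifif*: last vowel = /i/, a high vowel → -in → *fugonfififin*.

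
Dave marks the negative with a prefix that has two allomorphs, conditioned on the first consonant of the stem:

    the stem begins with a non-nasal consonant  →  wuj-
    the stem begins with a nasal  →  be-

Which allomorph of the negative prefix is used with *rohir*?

wuj-

Since the first consonant of *rohir* is /r/ (non-nasal), it takes wuj-.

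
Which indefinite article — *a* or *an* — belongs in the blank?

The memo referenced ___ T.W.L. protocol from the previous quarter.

The indefinite article is chosen by the initial *sound* of the following word, not its spelling.
The initialism *T.W.L.* is read letter by letter; the first letter, T, is pronounced /tiː/, which begins with a consonant sound.
So the article is *a*: The memo referenced a T.W.L. protocol from the previous quarter.

a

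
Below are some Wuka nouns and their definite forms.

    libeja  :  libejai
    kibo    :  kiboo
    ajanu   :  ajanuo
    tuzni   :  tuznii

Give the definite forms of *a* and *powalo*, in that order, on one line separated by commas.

Looking at the last vowel of each stem: -o when the last vowel of the stem is a rounded vowel (*kibo*, *ajanu*); -i when the last vowel of the stem is an unrounded vowel (*libeja*, *tuzni*).
*a*: last vowel = /a/, an unrounded vowel → -i → *ai*.
Since the last vowel of *powalo* is /o/ (a rounded vowel), it takes -o, giving *powaloo*.

ai, powaloo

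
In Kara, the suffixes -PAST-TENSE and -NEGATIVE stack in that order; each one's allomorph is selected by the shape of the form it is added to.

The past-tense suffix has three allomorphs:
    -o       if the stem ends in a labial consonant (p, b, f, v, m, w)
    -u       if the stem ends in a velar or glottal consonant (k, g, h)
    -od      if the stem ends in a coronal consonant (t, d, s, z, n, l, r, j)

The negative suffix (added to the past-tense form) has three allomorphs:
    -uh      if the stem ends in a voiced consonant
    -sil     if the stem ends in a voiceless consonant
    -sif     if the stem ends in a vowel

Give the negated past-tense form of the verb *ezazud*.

ezazudoduh

Since the final consonant of *ezazud* is /d/ (coronal), it takes -od, giving *ezazudod*.
The past-tense form *ezazudod* — final sound /d/ (a voiced consonant) → -uh → *ezazudoduh*.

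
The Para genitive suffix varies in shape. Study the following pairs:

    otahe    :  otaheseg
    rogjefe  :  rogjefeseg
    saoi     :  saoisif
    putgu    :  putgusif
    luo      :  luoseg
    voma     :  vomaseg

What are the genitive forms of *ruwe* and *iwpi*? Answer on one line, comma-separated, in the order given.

ruweseg, iwpisif

Looking at the last vowel of each stem: -sif when the last vowel of the stem is a high vowel (*saoi*, *putgu*); -seg when the last vowel of the stem is a non-high vowel (*otahe*, *rogjefe*, *luo*, *voma*).
*ruwe* — last vowel /e/ (a non-high vowel) → -seg → *ruweseg*.
*iwpi*: last vowel = /i/, a high vowel → -sif → *iwpisif*.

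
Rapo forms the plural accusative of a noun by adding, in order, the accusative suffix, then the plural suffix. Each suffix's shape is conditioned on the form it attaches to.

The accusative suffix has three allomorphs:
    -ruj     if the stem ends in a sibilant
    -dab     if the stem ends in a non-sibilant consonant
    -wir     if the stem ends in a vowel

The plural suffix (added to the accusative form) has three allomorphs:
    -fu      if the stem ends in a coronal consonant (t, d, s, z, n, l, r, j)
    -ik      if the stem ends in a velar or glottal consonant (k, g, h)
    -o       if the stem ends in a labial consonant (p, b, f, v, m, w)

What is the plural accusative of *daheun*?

daheundabo

The final sound of *daheun* is /n/, which is a non-sibilant consonant, so the accusative suffix is -dab, giving *daheundab*.
The final consonant of the accusative form *daheundab* is /b/, which is labial, so the plural suffix is -o, giving *daheundabo*.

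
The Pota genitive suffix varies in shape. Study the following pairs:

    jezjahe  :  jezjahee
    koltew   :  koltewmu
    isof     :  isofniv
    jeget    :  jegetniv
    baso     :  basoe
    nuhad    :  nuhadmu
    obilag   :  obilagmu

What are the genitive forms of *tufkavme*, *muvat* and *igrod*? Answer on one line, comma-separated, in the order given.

The alternation tracks the final sound of the stem — -niv when the stem ends in a voiceless consonant (*isof*, *jeget*); -mu when the stem ends in a voiced consonant (*koltew*, *nuhad*, *obilag*); -e when the stem ends in a vowel (*jezjahe*, *baso*).
*tufkavme* — final sound /e/ (a vowel) → -e → *tufkavmee*.
*muvat*: final sound = /t/, a voiceless consonant → -niv → *muvatniv*.
*igrod*: final sound = /d/, a voiced consonant → -mu → *igrodmu*.

tufkavmee, muvatniv, igrodmu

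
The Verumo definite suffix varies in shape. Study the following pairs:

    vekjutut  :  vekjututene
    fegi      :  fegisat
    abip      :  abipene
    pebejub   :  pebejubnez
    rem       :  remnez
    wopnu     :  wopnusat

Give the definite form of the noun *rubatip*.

rubatipene

The pattern is voicing of the final sound: -ene when the stem ends in a voiceless consonant (*vekjutut*, *abip*); -nez when the stem ends in a voiced consonant (*pebejub*, *rem*); -sat when the stem ends in a vowel (*fegi*, *wopnu*).
*rubatip*: final sound = /p/, a voiceless consonant → -ene → *rubatipene*.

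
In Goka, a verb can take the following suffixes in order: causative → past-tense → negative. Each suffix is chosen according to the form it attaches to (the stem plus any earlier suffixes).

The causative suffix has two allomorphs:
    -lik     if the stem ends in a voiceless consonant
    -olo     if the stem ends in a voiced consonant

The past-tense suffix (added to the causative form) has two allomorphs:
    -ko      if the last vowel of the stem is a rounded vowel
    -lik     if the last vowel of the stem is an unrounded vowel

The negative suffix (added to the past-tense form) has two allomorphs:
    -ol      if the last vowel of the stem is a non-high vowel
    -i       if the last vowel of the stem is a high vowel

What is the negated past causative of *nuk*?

Since the final consonant of *nuk* is /k/ (voiceless), it takes -lik, giving *nuklik*.
Since the last vowel of the causative form *nuklik* is /i/ (an unrounded vowel), it takes -lik, giving *nukliklik*.
The last vowel of the past-tense form *nukliklik* is /i/, which is a high vowel, so the negative suffix is -i, giving *nuklikliki*.

nuklikliki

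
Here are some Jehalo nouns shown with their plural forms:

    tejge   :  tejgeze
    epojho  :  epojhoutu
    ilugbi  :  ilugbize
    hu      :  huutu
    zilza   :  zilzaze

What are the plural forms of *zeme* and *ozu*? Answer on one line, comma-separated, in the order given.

zemeze, ozuutu

Looking at the last vowel of each stem: -utu when the last vowel of the stem is a rounded vowel (*epojho*, *hu*); -ze when the last vowel of the stem is an unrounded vowel (*tejge*, *ilugbi*, *zilza*).
The last vowel of *zeme* is /e/, which is an unrounded vowel, so the suffix is -ze, giving *zemeze*.
*ozu* — last vowel /u/ (a rounded vowel) → -utu → *ozuutu*.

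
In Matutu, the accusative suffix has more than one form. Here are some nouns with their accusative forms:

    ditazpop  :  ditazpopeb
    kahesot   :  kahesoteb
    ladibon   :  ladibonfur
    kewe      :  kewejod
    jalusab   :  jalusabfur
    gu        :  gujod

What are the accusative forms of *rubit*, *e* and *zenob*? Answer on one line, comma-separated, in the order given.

rubiteb, ejod, zenobfur

The suffix is conditioned by the final sound: -eb when the stem ends in a voiceless consonant (*ditazpop*, *kahesot*); -fur when the stem ends in a voiced consonant (*ladibon*, *jalusab*); -jod when the stem ends in a vowel (*kewe*, *gu*).
*rubit* — final sound /t/ (a voiceless consonant) → -eb → *rubiteb*.
The final sound of *e* is /e/, which is a vowel, so the suffix is -jod, giving *ejod*.
*zenob* — final sound /b/ (a voiced consonant) → -fur → *zenobfur*.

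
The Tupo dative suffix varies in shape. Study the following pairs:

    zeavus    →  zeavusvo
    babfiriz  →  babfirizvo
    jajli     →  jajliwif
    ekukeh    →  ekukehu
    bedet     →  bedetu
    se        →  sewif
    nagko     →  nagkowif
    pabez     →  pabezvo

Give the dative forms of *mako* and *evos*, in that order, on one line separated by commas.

makowif, evosvo

The suffix is conditioned by the final sound: -vo when the stem ends in a sibilant (*zeavus*, *babfiriz*, *pabez*); -u when the stem ends in a non-sibilant consonant (*ekukeh*, *bedet*); -wif when the stem ends in a vowel (*jajli*, *se*, *nagko*).
*mako* — final sound /o/ (a vowel) → -wif → *makowif*.
*evos*: final sound = /s/, a sibilant → -vo → *evosvo*.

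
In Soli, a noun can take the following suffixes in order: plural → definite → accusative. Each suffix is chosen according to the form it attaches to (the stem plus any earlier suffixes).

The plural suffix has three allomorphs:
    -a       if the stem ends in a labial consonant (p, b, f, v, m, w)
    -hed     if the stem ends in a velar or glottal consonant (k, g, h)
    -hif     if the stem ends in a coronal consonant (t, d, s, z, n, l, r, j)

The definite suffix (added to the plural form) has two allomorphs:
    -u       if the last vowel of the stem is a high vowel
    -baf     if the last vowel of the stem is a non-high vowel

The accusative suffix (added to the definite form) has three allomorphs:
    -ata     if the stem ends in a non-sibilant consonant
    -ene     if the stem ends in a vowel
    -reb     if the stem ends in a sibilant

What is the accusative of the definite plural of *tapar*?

taparhifuene

*tapar*: final consonant = /r/, coronal → -hif → *taparhif*.
The plural form *taparhif* — last vowel /i/ (a high vowel) → -u → *taparhifu*.
The definite form *taparhifu* — final sound /u/ (a vowel) → -ene → *taparhifuene*.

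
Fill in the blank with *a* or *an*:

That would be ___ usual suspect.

The indefinite article is chosen by the initial *sound* of the following word, not its spelling.
*usual* begins with the sound /juː/ (u pronounced /juː/) — a consonant sound.
So the article is *a*: That would be a usual suspect.

a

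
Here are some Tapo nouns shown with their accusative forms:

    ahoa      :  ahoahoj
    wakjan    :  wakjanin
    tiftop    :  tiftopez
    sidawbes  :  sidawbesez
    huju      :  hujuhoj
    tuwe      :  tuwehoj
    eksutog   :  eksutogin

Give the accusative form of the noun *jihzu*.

The pattern is voicing of the final sound: -ez when the stem ends in a voiceless consonant (*tiftop*, *sidawbes*); -in when the stem ends in a voiced consonant (*wakjan*, *eksutog*); -hoj when the stem ends in a vowel (*ahoa*, *huju*, *tuwe*).
*jihzu*: final sound = /u/, a vowel → -hoj → *jihzuhoj*.

jihzuhoj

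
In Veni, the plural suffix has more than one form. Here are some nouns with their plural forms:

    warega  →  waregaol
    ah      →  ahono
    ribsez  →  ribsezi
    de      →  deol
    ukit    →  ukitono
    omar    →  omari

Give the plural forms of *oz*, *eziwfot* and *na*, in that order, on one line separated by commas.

The pattern is voicing of the final sound: -ono when the stem ends in a voiceless consonant (*ah*, *ukit*); -i when the stem ends in a voiced consonant (*ribsez*, *omar*); -ol when the stem ends in a vowel (*warega*, *de*).
The final sound of *oz* is /z/, which is a voiced consonant, so the suffix is -i, giving *ozi*.
*eziwfot* — final sound /t/ (a voiceless consonant) → -ono → *eziwfotono*.
*na*: final sound = /a/, a vowel → -ol → *naol*.

ozi, eziwfotono, naol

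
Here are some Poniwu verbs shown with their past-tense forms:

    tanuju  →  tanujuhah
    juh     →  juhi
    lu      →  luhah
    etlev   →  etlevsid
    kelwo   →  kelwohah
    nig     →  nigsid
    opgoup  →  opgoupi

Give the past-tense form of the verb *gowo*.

gowohah

The alternation tracks the final sound of the stem — -i when the stem ends in a voiceless consonant (*juh*, *opgoup*); -sid when the stem ends in a voiced consonant (*etlev*, *nig*); -hah when the stem ends in a vowel (*tanuju*, *lu*, *kelwo*).
The final sound of *gowo* is /o/, which is a vowel, so the suffix is -hah, giving *gowohah*.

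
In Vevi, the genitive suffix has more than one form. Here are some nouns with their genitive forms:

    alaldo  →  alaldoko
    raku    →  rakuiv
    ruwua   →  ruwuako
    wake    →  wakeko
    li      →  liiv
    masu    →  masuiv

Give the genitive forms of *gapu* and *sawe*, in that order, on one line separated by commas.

The suffix is conditioned by the last vowel: -iv when the last vowel of the stem is a high vowel (*raku*, *li*, *masu*); -ko when the last vowel of the stem is a non-high vowel (*alaldo*, *ruwua*, *wake*).
*gapu*: last vowel = /u/, a high vowel → -iv → *gapuiv*.
Since the last vowel of *sawe* is /e/ (a non-high vowel), it takes -ko, giving *saweko*.

gapuiv, saweko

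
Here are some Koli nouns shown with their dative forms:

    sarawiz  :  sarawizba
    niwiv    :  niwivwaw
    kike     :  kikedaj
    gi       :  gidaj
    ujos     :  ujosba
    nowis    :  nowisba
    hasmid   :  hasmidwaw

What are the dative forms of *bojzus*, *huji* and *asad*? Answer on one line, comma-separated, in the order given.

bojzusba, hujidaj, asadwaw

The alternation tracks the final sound of the stem — -ba when the stem ends in a sibilant (*sarawiz*, *ujos*, *nowis*); -waw when the stem ends in a non-sibilant consonant (*niwiv*, *hasmid*); -daj when the stem ends in a vowel (*kike*, *gi*).
Since the final sound of *bojzus* is /s/ (a sibilant), it takes -ba, giving *bojzusba*.
Since the final sound of *huji* is /i/ (a vowel), it takes -daj, giving *hujidaj*.
*asad*: final sound = /d/, a non-sibilant consonant → -waw → *asadwaw*.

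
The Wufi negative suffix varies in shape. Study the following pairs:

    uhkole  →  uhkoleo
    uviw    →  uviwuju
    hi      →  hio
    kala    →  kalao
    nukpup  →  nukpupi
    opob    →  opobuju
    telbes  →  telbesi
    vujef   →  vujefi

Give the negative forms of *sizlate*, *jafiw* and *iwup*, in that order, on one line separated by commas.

sizlateo, jafiwuju, iwupi

Looking at the final sound of each stem: -i when the stem ends in a voiceless consonant (*nukpup*, *telbes*, *vujef*); -uju when the stem ends in a voiced consonant (*uviw*, *opob*); -o when the stem ends in a vowel (*uhkole*, *hi*, *kala*).
The final sound of *sizlate* is /e/, which is a vowel, so the suffix is -o, giving *sizlateo*.
Since the final sound of *jafiw* is /w/ (a voiced consonant), it takes -uju, giving *jafiwuju*.
Since the final sound of *iwup* is /p/ (a voiceless consonant), it takes -i, giving *iwupi*.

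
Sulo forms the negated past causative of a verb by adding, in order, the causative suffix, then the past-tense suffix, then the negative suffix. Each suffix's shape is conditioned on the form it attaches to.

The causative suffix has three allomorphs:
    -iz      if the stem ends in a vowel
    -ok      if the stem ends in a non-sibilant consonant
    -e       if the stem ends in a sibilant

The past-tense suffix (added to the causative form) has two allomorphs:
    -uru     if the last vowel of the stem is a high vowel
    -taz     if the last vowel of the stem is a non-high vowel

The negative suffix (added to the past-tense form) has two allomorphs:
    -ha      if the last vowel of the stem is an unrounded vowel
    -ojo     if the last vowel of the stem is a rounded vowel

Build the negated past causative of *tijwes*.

tijwesetazha

Since the final sound of *tijwes* is /s/ (a sibilant), it takes -e, giving *tijwese*.
The causative form *tijwese*: last vowel = /e/, a non-high vowel → -taz → *tijwesetaz*.
Since the last vowel of the past-tense form *tijwesetaz* is /a/ (an unrounded vowel), it takes -ha, giving *tijwesetazha*.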